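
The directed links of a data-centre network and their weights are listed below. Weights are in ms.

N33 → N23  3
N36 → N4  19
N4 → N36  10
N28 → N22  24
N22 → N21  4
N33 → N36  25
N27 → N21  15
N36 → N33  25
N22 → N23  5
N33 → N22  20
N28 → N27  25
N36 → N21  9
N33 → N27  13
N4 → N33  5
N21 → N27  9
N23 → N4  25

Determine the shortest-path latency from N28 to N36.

Shortest distances from N28:
N28: 0
N22: 24  (via N28)
N27: 25  (via N28)
N21: 28  (via N22)
N23: 29  (via N22)
N4: 54  (via N23)
N33: 59  (via N4)
N36: 64  (via N4)
Shortest route: N28 → N22 → N23 → N4 → N36 = 64 ms.

64 ms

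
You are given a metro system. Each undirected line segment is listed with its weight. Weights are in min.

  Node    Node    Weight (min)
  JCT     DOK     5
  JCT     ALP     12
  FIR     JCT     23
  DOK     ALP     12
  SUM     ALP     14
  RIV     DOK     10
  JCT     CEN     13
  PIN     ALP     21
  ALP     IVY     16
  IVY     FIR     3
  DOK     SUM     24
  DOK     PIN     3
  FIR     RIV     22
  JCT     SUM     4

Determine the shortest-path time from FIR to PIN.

31 min

Candidate routes:
FIR–JCT–DOK–PIN: 23+5+3 = 31
FIR–IVY–ALP–DOK–PIN: 3+16+12+3 = 34
Cheapest is FIR–JCT–DOK–PIN at 31 min.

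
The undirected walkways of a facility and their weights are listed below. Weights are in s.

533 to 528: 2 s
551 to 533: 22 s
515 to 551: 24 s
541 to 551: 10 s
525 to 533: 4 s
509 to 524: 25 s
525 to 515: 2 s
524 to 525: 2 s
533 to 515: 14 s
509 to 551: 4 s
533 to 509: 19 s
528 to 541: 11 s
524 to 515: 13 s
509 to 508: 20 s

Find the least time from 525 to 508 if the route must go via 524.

47 s

Best 525 to 524: 525–524 costing 2
Best 524 to 508: 524–509–508 costing 45
Total via 524: 2 + 45 = 47 s.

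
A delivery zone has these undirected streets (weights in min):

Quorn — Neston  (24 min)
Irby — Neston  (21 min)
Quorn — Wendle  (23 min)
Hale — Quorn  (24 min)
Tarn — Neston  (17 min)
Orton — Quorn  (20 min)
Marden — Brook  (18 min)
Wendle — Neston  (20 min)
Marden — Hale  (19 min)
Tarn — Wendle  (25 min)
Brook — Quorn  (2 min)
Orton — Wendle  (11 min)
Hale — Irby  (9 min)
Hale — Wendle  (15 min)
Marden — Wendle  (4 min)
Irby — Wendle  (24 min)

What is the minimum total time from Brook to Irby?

Settle nodes by increasing distance from Brook:
Brook: 0
Quorn: 2  (via Brook)
Marden: 18  (via Brook)
Orton: 22  (via Quorn)
Wendle: 22  (via Marden)
Neston: 26  (via Quorn)
Hale: 26  (via Quorn)
Irby: 35  (via Hale)
Shortest route: Brook → Quorn → Hale → Irby = 35 min.

35 min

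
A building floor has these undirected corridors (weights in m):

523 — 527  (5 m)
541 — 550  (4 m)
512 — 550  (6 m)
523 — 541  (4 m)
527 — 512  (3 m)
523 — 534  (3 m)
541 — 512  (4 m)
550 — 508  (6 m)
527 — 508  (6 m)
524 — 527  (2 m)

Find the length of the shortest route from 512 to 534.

Shortest distances from 512:
512: 0
527: 3  (via 512)
541: 4  (via 512)
524: 5  (via 527)
550: 6  (via 512)
523: 8  (via 527)
508: 9  (via 527)
534: 11  (via 523)
Shortest route: 512 → 527 → 523 → 534 = 11 m.

11 m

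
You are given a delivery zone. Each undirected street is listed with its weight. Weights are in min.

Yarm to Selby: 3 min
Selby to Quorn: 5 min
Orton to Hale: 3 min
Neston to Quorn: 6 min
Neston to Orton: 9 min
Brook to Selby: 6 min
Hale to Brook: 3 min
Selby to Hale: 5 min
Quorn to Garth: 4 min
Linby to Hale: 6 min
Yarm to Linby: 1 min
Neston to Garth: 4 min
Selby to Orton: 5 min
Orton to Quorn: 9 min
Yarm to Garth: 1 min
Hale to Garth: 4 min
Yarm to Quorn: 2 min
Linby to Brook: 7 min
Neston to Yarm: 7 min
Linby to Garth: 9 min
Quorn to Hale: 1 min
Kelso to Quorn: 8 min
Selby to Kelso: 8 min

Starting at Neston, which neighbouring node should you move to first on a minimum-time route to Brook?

Enumerating some paths:
Neston–Garth–Hale–Brook: 4+4+3 = 11
Neston–Garth–Yarm–Quorn–Hale–Brook: 4+1+2+1+3 = 11
Neston–Quorn–Hale–Brook: 6+1+3 = 10
The minimum is 10 min via Neston–Quorn–Hale–Brook.
So from Neston the first move is to Quorn.

Quorn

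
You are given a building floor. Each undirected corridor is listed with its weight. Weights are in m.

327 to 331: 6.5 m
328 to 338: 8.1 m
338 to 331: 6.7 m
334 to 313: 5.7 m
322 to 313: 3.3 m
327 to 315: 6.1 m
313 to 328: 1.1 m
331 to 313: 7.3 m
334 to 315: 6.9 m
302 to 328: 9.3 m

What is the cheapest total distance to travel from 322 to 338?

Settle nodes by increasing distance from 322:
322: 0
313: 3.3  (via 322)
328: 4.4  (via 313)
334: 9  (via 313)
331: 10.6  (via 313)
338: 12.5  (via 328)
Shortest route: 322–313–328–338 = 12.5 m.

12.5 m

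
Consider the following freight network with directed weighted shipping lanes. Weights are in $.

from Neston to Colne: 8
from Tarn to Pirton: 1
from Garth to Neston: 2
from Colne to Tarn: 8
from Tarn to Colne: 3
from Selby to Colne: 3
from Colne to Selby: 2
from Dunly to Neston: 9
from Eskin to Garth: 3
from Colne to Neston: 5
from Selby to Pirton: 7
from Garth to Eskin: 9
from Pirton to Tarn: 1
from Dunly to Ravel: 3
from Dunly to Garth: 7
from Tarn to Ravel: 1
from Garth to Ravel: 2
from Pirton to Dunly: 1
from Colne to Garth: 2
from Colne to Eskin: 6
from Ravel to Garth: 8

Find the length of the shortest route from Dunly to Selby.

Enumerating some paths:
Dunly → Ravel → Garth → Neston → Colne → Selby: 3+8+2+8+2 = 23
Dunly → Neston → Colne → Selby: 9+8+2 = 19
Cheapest is Dunly → Neston → Colne → Selby at $19.

$19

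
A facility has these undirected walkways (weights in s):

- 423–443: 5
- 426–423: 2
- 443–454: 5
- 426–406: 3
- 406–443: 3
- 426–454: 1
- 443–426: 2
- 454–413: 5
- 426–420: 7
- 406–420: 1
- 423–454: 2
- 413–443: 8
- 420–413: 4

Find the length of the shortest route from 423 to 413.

Running Dijkstra from 423:
423: 0
454: 2  (via 423)
426: 2  (via 423)
443: 4  (via 426)
406: 5  (via 426)
420: 6  (via 406)
413: 7  (via 454)
Shortest route: 423 → 454 → 413 = 7 s.

7 s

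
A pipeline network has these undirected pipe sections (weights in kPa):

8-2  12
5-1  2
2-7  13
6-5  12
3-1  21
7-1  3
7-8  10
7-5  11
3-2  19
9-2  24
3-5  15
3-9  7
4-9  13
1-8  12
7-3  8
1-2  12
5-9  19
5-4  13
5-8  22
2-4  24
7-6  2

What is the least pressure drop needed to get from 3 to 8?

18 kPa

Shortest distances from 3:
3: 0
9: 7  (via 3)
7: 8  (via 3)
6: 10  (via 7)
1: 11  (via 7)
5: 13  (via 1)
8: 18  (via 7)
Shortest route: 3–7–8 = 18 kPa.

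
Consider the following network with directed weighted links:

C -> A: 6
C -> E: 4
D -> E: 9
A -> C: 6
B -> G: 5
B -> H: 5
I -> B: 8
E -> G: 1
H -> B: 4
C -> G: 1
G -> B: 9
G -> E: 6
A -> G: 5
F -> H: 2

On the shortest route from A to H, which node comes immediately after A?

Enumerating some paths:
A → C → E → G → B → H: 6+4+1+9+5 = 25
A → G → B → H: 5+9+5 = 19
A → C → G → B → H: 6+1+9+5 = 21
The minimum is 19 via A → G → B → H.
So from A the first move is to G.

G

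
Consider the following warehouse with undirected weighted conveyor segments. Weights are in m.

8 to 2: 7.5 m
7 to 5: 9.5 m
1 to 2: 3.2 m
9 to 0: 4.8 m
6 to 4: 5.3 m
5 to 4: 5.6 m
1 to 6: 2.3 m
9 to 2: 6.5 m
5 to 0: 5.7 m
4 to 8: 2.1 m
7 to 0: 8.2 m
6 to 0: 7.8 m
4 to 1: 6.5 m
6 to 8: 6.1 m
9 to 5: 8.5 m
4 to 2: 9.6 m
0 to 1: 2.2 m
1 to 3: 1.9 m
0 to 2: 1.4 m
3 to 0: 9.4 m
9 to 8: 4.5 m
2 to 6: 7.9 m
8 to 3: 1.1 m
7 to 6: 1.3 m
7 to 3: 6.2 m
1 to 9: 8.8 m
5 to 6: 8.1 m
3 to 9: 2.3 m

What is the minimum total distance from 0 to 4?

7.3 m

Enumerating some paths:
0 → 2 → 1 → 3 → 8 → 4: 1.4+3.2+1.9+1.1+2.1 = 9.7
0 → 1 → 4: 2.2+6.5 = 8.7
0 → 1 → 3 → 8 → 4: 2.2+1.9+1.1+2.1 = 7.3
Cheapest is 0 → 1 → 3 → 8 → 4 at 7.3 m.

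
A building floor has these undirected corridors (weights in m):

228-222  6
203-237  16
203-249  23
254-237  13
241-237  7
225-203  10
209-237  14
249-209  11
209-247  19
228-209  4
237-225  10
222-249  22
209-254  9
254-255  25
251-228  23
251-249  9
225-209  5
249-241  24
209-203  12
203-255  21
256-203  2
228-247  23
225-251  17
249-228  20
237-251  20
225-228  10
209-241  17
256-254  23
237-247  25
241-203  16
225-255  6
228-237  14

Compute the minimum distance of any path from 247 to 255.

30 m

Compare a few routes:
247–209–225–255: 19+5+6 = 30
247–228–209–225–255: 23+4+5+6 = 38
247–228–225–255: 23+10+6 = 39
247–209–228–225–255: 19+4+10+6 = 39
Cheapest is 247–209–225–255 at 30 m.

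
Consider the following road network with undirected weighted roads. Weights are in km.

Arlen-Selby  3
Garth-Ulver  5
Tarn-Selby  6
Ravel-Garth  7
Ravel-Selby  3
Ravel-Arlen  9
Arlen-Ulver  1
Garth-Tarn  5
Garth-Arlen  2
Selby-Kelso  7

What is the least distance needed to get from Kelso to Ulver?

Candidate routes:
Kelso–Selby–Arlen–Ulver: 7+3+1 = 11
Kelso–Selby–Arlen–Garth–Ulver: 7+3+2+5 = 17
Kelso–Selby–Ravel–Arlen–Ulver: 7+3+9+1 = 20
The minimum is 11 km via Kelso–Selby–Arlen–Ulver.

11 km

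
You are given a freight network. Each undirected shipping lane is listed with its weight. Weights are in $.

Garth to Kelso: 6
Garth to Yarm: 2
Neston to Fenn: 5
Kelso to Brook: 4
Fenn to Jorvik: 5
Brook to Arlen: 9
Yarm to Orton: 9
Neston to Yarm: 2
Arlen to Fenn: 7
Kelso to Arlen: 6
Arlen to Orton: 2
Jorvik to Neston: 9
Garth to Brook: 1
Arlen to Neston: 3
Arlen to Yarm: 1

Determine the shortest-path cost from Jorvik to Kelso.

$18

Running Dijkstra from Jorvik:
Jorvik: 0
Fenn: 5  (via Jorvik)
Neston: 9  (via Jorvik)
Yarm: 11  (via Neston)
Arlen: 12  (via Fenn)
Garth: 13  (via Yarm)
Brook: 14  (via Garth)
Orton: 14  (via Arlen)
Kelso: 18  (via Arlen)
Shortest route: Jorvik–Fenn–Arlen–Kelso = $18.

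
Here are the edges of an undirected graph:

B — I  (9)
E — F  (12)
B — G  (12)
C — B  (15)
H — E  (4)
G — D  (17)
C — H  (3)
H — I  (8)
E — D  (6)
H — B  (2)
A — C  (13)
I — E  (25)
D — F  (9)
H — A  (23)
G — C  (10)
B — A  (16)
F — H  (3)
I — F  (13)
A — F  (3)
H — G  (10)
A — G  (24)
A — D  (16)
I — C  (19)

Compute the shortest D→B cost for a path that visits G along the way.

Shortest D→G: D–G = 17
Shortest G→B: G–B = 12
Total via G: 17 + 12 = 29.

29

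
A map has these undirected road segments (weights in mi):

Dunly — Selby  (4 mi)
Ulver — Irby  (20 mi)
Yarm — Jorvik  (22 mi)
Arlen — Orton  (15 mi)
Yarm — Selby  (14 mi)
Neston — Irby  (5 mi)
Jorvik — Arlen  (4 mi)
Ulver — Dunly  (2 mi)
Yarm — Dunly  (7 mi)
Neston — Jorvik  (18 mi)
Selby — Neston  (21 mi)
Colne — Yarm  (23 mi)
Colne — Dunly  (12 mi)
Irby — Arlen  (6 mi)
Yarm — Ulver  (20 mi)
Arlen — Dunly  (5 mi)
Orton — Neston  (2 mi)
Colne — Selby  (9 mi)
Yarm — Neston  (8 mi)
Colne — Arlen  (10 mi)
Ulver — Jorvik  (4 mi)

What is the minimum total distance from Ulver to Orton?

19 mi

Enumerating some paths:
Ulver → Dunly → Arlen → Orton: 2+5+15 = 22
Ulver → Dunly → Arlen → Irby → Neston → Orton: 2+5+6+5+2 = 20
Ulver → Jorvik → Arlen → Irby → Neston → Orton: 4+4+6+5+2 = 21
Ulver → Dunly → Yarm → Neston → Orton: 2+7+8+2 = 19
The minimum is 19 mi via Ulver → Dunly → Yarm → Neston → Orton.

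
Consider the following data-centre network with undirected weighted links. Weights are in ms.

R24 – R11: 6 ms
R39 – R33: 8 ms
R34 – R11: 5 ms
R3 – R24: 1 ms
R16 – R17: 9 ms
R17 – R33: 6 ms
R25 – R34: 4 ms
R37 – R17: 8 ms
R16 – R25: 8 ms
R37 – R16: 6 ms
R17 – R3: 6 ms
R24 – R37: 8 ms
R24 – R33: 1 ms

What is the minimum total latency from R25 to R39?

24 ms

Settle nodes by increasing distance from R25:
R25: 0
R34: 4  (via R25)
R16: 8  (via R25)
R11: 9  (via R34)
R37: 14  (via R16)
R24: 15  (via R11)
R33: 16  (via R24)
R3: 16  (via R24)
R17: 17  (via R16)
R39: 24  (via R33)
Shortest route: R25–R34–R11–R24–R33–R39 = 24 ms.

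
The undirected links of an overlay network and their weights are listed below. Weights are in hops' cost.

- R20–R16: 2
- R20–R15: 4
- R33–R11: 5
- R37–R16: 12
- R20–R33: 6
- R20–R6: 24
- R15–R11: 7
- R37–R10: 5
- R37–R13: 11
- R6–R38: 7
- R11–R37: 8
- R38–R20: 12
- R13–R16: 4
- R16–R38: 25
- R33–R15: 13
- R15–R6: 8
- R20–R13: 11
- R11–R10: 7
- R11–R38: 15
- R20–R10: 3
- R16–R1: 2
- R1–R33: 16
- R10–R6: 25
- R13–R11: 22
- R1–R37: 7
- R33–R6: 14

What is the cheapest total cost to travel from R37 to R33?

13 hops' cost

Compare a few routes:
R37 - R10 - R20 - R33: 5+3+6 = 14
R37 - R11 - R33: 8+5 = 13
R37 - R1 - R16 - R20 - R33: 7+2+2+6 = 17
R37 - R10 - R11 - R33: 5+7+5 = 17
Cheapest is R37 - R11 - R33 at 13 hops' cost.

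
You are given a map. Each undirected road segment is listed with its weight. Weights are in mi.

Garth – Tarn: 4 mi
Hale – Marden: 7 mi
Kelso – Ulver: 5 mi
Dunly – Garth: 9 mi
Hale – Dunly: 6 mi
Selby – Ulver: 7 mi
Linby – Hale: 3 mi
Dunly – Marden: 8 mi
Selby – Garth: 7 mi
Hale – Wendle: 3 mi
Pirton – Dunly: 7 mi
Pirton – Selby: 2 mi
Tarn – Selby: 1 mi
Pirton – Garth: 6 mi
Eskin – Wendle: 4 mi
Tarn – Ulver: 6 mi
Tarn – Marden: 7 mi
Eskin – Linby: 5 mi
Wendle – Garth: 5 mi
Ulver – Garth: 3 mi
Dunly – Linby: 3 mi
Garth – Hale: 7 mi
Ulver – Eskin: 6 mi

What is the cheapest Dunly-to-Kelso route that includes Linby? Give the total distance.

19 mi

Best Dunly to Linby: Dunly → Linby costing 3
Shortest Linby→Kelso: Linby → Eskin → Ulver → Kelso = 16
Total via Linby: 3 + 16 = 19 mi.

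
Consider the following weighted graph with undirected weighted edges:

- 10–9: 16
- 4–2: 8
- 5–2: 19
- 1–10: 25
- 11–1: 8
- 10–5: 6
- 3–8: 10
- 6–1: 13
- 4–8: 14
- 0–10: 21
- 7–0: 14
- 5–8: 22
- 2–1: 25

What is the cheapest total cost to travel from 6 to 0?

Settle nodes by increasing distance from 6:
6: 0
1: 13  (via 6)
11: 21  (via 1)
2: 38  (via 1)
10: 38  (via 1)
5: 44  (via 10)
4: 46  (via 2)
9: 54  (via 10)
0: 59  (via 10)
Shortest route: 6 → 1 → 10 → 0 = 59.

59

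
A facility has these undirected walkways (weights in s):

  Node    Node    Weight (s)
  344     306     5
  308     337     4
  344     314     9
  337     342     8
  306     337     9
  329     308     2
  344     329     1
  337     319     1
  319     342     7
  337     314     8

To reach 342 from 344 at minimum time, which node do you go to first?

Compare a few routes:
344–329–308–337–342: 1+2+4+8 = 15
344–306–337–342: 5+9+8 = 22
344–306–337–319–342: 5+9+1+7 = 22
The minimum is 15 s via 344–329–308–337–342.
So from 344 the first move is to 329.

329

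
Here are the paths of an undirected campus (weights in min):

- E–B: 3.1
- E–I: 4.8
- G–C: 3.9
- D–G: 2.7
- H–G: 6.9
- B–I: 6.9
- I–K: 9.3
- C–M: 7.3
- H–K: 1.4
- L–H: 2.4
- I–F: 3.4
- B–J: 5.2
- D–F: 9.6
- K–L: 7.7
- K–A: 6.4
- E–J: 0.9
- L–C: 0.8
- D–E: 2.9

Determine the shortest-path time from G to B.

8.7 min

Running Dijkstra from G:
G: 0
D: 2.7  (via G)
C: 3.9  (via G)
L: 4.7  (via C)
E: 5.6  (via D)
J: 6.5  (via E)
H: 6.9  (via G)
K: 8.3  (via H)
B: 8.7  (via E)
Shortest route: G → D → E → B = 8.7 min.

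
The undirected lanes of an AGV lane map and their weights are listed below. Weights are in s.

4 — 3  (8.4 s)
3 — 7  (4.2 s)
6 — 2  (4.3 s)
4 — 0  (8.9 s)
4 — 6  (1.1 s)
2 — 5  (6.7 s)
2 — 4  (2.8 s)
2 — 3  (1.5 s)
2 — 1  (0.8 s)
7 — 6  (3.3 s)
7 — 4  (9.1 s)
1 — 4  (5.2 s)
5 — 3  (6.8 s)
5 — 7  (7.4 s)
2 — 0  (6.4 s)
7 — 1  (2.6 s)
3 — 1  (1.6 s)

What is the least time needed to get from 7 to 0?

9.8 s

Settle nodes by increasing distance from 7:
7: 0
1: 2.6  (via 7)
6: 3.3  (via 7)
2: 3.4  (via 1)
3: 4.2  (via 7)
4: 4.4  (via 6)
5: 7.4  (via 7)
0: 9.8  (via 2)
Shortest route: 7 → 1 → 2 → 0 = 9.8 s.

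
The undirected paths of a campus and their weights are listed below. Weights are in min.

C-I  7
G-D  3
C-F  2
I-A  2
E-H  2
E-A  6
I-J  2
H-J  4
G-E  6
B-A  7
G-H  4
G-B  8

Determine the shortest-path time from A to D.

Enumerating some paths:
A → B → G → D: 7+8+3 = 18
A → E → G → D: 6+6+3 = 15
The minimum is 15 min via A → E → G → D.

15 min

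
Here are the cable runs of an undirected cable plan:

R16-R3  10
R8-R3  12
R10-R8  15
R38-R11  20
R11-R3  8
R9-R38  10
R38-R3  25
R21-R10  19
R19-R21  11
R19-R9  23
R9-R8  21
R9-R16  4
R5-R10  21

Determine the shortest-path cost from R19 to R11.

Candidate routes:
R19 - R9 - R16 - R3 - R11: 23+4+10+8 = 45
R19 - R9 - R8 - R3 - R11: 23+21+12+8 = 64
R19 - R9 - R38 - R11: 23+10+20 = 53
The minimum is 45 via R19 - R9 - R16 - R3 - R11.

45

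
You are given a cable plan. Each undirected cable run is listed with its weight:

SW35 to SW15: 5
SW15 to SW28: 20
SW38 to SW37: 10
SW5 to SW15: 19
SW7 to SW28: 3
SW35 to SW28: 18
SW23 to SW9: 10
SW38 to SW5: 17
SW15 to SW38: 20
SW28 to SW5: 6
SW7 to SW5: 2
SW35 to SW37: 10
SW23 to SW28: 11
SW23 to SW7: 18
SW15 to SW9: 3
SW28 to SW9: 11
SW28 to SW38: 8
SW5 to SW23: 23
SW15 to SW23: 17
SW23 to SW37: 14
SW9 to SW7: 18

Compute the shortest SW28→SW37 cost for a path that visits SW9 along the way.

29

Best SW28 to SW9: SW28 → SW9 costing 11
Shortest SW9→SW37: SW9 → SW15 → SW35 → SW37 = 18
Total via SW9: 11 + 18 = 29.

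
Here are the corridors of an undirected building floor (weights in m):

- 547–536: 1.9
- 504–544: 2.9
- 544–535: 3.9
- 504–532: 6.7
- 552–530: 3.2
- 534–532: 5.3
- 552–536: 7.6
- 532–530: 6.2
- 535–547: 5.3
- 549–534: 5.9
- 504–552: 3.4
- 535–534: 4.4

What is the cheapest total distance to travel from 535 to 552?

Shortest distances from 535:
535: 0
544: 3.9  (via 535)
534: 4.4  (via 535)
547: 5.3  (via 535)
504: 6.8  (via 544)
536: 7.2  (via 547)
532: 9.7  (via 534)
552: 10.2  (via 504)
Shortest route: 535–544–504–552 = 10.2 m.

10.2 m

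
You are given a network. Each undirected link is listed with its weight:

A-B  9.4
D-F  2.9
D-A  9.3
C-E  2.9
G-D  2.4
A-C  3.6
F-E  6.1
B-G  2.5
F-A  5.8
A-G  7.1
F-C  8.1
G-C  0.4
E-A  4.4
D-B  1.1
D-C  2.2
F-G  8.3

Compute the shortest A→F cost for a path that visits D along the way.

Best A to D: A → C → D costing 5.8
Best D to F: D → F costing 2.9
Total via D: 5.8 + 2.9 = 8.7.

8.7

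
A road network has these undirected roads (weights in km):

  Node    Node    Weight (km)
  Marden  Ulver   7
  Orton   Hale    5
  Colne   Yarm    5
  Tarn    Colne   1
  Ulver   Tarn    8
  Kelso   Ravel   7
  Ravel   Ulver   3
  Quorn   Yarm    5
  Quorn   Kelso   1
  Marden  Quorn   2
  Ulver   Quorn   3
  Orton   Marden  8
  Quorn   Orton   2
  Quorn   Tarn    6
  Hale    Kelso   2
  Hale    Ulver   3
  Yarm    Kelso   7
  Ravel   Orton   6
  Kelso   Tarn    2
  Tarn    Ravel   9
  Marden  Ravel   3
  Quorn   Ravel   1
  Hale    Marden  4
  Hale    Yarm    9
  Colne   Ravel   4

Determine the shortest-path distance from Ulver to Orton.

Enumerating some paths:
Ulver - Quorn - Orton: 3+2 = 5
Ulver - Ravel - Quorn - Orton: 3+1+2 = 6
Ulver - Hale - Orton: 3+5 = 8
Cheapest is Ulver - Quorn - Orton at 5 km.

5 km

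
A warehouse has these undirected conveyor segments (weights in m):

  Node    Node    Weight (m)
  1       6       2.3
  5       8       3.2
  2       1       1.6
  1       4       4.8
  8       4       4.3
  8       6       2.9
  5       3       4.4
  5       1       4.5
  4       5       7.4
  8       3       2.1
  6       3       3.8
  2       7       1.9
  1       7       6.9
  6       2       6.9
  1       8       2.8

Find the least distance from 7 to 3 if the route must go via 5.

12.4 m

Best 7 to 5: 7–2–1–5 costing 8
Best 5 to 3: 5–3 costing 4.4
Total via 5: 8 + 4.4 = 12.4 m.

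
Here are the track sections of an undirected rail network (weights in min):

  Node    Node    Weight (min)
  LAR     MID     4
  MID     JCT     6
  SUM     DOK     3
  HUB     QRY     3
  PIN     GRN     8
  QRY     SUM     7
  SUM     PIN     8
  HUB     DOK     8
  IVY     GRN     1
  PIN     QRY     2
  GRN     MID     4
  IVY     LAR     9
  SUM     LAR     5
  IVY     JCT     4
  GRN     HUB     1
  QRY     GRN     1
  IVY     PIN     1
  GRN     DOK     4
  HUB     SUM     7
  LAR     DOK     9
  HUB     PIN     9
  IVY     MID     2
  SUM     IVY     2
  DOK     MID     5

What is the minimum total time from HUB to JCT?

6 min

Shortest distances from HUB:
HUB: 0
GRN: 1  (via HUB)
IVY: 2  (via GRN)
QRY: 2  (via GRN)
PIN: 3  (via IVY)
SUM: 4  (via IVY)
MID: 4  (via IVY)
DOK: 5  (via GRN)
JCT: 6  (via IVY)
Shortest route: HUB → GRN → IVY → JCT = 6 min.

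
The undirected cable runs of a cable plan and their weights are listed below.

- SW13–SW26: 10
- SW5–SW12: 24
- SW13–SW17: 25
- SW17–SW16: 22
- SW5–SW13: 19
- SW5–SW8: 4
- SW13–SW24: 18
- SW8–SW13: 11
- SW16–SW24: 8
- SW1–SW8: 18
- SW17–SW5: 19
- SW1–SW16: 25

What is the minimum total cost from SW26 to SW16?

Enumerating some paths:
SW26 → SW13 → SW8 → SW5 → SW17 → SW16: 10+11+4+19+22 = 66
SW26 → SW13 → SW17 → SW16: 10+25+22 = 57
SW26 → SW13 → SW24 → SW16: 10+18+8 = 36
SW26 → SW13 → SW8 → SW1 → SW16: 10+11+18+25 = 64
Cheapest is SW26 → SW13 → SW24 → SW16 at 36.

36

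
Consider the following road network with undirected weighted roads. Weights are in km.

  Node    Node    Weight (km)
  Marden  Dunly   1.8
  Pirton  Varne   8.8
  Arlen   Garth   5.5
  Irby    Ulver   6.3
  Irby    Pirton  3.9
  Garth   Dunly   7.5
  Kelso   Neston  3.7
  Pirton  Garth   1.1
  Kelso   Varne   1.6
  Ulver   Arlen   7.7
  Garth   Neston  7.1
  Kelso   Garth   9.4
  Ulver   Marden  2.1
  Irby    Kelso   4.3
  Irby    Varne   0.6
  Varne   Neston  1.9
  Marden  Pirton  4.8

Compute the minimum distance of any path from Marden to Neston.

Running Dijkstra from Marden:
Marden: 0
Dunly: 1.8  (via Marden)
Ulver: 2.1  (via Marden)
Pirton: 4.8  (via Marden)
Garth: 5.9  (via Pirton)
Irby: 8.4  (via Ulver)
Varne: 9  (via Irby)
Arlen: 9.8  (via Ulver)
Kelso: 10.6  (via Varne)
Neston: 10.9  (via Varne)
Shortest route: Marden–Ulver–Irby–Varne–Neston = 10.9 km.

10.9 km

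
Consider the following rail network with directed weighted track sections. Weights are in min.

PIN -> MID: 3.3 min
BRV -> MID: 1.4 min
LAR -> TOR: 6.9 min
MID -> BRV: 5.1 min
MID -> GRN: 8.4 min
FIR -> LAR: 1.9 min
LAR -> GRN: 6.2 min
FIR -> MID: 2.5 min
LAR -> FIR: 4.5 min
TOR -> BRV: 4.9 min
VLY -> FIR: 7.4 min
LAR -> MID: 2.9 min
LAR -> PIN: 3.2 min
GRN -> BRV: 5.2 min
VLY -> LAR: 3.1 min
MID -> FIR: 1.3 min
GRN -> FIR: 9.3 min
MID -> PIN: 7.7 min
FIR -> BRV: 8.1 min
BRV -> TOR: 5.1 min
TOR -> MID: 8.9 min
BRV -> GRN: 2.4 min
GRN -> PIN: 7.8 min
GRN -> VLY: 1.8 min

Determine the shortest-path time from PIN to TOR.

Settle nodes by increasing distance from PIN:
PIN: 0
MID: 3.3  (via PIN)
FIR: 4.6  (via MID)
LAR: 6.5  (via FIR)
BRV: 8.4  (via MID)
GRN: 10.8  (via BRV)
VLY: 12.6  (via GRN)
TOR: 13.4  (via LAR)
Shortest route: PIN–MID–FIR–LAR–TOR = 13.4 min.

13.4 min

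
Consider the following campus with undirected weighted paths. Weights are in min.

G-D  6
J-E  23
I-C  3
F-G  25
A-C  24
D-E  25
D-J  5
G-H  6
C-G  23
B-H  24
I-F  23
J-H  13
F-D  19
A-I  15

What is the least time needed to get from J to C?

34 min

Running Dijkstra from J:
J: 0
D: 5  (via J)
G: 11  (via D)
H: 13  (via J)
E: 23  (via J)
F: 24  (via D)
C: 34  (via G)
Shortest route: J → D → G → C = 34 min.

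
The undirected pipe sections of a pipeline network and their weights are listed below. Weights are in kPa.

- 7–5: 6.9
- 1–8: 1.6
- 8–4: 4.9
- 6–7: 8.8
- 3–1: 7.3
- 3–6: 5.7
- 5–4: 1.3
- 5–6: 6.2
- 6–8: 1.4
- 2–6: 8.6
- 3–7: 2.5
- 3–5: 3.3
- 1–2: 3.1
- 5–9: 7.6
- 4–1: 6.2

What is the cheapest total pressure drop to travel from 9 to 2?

18.2 kPa

Compare a few routes:
9 → 5 → 4 → 1 → 2: 7.6+1.3+6.2+3.1 = 18.2
9 → 5 → 4 → 8 → 1 → 2: 7.6+1.3+4.9+1.6+3.1 = 18.5
The minimum is 18.2 kPa via 9 → 5 → 4 → 1 → 2.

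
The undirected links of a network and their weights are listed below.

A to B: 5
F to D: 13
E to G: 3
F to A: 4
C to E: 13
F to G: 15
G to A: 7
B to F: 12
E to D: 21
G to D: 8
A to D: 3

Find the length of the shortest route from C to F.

27

Running Dijkstra from C:
C: 0
E: 13  (via C)
G: 16  (via E)
A: 23  (via G)
D: 24  (via G)
F: 27  (via A)
Shortest route: C → E → G → A → F = 27.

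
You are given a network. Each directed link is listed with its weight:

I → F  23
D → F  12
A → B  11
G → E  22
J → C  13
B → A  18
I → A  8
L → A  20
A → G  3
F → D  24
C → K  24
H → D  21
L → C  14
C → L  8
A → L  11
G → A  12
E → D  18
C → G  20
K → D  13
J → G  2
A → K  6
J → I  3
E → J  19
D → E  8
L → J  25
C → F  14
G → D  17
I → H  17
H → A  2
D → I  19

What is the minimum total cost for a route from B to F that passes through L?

57

Best B to L: B–A–L costing 29
Shortest L→F: L–C–F = 28
Total via L: 29 + 28 = 57.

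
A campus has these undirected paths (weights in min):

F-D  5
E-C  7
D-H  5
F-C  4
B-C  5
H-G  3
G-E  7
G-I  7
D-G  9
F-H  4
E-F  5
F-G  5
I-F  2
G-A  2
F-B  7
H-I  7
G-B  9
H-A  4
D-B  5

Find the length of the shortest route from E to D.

10 min

Enumerating some paths:
E → F → D: 5+5 = 10
E → F → H → D: 5+4+5 = 14
E → G → H → D: 7+3+5 = 15
E → G → D: 7+9 = 16
Cheapest is E → F → D at 10 min.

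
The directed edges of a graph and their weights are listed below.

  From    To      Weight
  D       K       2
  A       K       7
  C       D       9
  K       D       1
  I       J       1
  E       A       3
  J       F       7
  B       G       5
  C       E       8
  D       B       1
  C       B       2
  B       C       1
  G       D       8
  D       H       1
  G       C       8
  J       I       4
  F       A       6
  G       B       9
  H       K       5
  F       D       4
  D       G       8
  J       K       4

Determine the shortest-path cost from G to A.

Settle nodes by increasing distance from G:
G: 0
C: 8  (via G)
D: 8  (via G)
B: 9  (via G)
H: 9  (via D)
K: 10  (via D)
E: 16  (via C)
A: 19  (via E)
Shortest route: G → C → E → A = 19.

19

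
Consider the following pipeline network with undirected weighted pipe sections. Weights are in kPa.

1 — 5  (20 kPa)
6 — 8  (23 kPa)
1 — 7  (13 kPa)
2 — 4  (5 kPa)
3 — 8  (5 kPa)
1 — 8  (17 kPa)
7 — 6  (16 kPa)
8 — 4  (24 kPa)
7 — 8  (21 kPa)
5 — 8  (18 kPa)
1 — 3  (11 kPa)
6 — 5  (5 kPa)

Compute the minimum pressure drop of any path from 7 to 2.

Settle nodes by increasing distance from 7:
7: 0
1: 13  (via 7)
6: 16  (via 7)
5: 21  (via 6)
8: 21  (via 7)
3: 24  (via 1)
4: 45  (via 8)
2: 50  (via 4)
Shortest route: 7–8–4–2 = 50 kPa.

50 kPa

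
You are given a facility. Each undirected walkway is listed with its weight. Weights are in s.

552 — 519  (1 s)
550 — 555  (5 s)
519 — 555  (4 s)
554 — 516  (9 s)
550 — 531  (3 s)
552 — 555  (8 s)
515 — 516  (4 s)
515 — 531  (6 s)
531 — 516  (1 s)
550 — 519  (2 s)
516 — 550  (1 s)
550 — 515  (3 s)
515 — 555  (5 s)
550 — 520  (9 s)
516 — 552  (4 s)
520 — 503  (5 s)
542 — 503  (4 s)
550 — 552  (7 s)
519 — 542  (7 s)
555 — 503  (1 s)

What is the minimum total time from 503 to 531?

8 s

Settle nodes by increasing distance from 503:
503: 0
555: 1  (via 503)
542: 4  (via 503)
519: 5  (via 555)
520: 5  (via 503)
552: 6  (via 519)
515: 6  (via 555)
550: 6  (via 555)
516: 7  (via 550)
531: 8  (via 516)
Shortest route: 503 → 555 → 550 → 516 → 531 = 8 s.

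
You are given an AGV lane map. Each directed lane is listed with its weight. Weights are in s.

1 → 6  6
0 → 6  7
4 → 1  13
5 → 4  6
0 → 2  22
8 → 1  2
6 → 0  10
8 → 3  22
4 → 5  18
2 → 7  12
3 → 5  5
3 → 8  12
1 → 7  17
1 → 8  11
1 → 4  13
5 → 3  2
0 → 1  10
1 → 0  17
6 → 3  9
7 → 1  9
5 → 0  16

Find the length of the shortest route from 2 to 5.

41 s

Enumerating some paths:
2 → 7 → 1 → 0 → 6 → 3 → 5: 12+9+17+7+9+5 = 59
2 → 7 → 1 → 6 → 3 → 5: 12+9+6+9+5 = 41
2 → 7 → 1 → 4 → 5: 12+9+13+18 = 52
The minimum is 41 s via 2 → 7 → 1 → 6 → 3 → 5.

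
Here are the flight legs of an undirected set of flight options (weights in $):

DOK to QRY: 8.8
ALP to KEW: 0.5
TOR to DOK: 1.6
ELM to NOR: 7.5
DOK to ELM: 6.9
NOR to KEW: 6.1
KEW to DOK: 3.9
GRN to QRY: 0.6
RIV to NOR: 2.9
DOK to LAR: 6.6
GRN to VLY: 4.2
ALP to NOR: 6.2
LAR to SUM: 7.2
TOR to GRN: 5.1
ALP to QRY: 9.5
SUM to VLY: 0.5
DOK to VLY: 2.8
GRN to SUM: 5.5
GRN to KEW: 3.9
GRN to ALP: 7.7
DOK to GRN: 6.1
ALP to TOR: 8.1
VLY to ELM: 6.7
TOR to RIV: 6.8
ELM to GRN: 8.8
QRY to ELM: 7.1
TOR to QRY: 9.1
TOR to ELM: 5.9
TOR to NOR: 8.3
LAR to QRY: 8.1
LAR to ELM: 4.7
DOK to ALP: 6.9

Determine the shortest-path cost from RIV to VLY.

$11.2

Settle nodes by increasing distance from RIV:
RIV: 0
NOR: 2.9  (via RIV)
TOR: 6.8  (via RIV)
DOK: 8.4  (via TOR)
KEW: 9  (via NOR)
ALP: 9.1  (via NOR)
ELM: 10.4  (via NOR)
VLY: 11.2  (via DOK)
Shortest route: RIV–TOR–DOK–VLY = $11.2.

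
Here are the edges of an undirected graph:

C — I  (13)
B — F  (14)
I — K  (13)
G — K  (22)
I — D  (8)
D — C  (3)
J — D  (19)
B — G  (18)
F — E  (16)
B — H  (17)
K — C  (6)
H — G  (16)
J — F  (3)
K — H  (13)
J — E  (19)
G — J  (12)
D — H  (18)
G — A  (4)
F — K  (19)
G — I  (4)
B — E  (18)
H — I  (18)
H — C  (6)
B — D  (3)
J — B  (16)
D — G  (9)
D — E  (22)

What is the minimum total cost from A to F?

19

Settle nodes by increasing distance from A:
A: 0
G: 4  (via A)
I: 8  (via G)
D: 13  (via G)
B: 16  (via D)
C: 16  (via D)
J: 16  (via G)
F: 19  (via J)
Shortest route: A → G → J → F = 19.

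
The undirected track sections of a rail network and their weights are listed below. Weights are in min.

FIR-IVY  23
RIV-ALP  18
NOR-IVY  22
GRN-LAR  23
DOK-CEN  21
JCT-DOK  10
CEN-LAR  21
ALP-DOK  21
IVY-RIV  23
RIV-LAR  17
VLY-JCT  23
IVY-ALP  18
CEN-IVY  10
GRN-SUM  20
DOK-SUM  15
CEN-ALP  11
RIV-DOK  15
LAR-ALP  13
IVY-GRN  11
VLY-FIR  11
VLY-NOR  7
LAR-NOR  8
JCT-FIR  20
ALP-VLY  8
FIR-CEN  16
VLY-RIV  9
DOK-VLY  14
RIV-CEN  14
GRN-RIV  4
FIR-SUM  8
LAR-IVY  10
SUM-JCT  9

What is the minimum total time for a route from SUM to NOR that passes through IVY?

49 min

Shortest SUM→IVY: SUM → FIR → IVY = 31
Best IVY to NOR: IVY → LAR → NOR costing 18
Total via IVY: 31 + 18 = 49 min.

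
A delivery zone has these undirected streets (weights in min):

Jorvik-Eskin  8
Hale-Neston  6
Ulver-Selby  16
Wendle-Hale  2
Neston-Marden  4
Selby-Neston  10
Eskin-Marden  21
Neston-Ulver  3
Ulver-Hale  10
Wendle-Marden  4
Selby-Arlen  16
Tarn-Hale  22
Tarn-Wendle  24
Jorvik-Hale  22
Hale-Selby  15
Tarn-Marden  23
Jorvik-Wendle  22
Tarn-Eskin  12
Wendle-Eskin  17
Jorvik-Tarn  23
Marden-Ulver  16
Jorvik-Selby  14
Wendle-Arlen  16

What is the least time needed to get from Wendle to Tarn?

24 min

Settle nodes by increasing distance from Wendle:
Wendle: 0
Hale: 2  (via Wendle)
Marden: 4  (via Wendle)
Neston: 8  (via Hale)
Ulver: 11  (via Neston)
Arlen: 16  (via Wendle)
Selby: 17  (via Hale)
Eskin: 17  (via Wendle)
Jorvik: 22  (via Wendle)
Tarn: 24  (via Wendle)
Shortest route: Wendle → Tarn = 24 min.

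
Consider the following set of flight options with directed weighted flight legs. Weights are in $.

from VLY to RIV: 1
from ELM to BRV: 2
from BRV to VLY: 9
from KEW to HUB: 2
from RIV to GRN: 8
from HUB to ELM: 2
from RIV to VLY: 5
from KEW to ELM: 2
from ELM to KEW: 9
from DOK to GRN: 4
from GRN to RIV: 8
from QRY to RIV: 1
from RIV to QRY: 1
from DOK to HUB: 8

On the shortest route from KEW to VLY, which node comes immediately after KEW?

ELM

Compare a few routes:
KEW → HUB → ELM → BRV → VLY: 2+2+2+9 = 15
KEW → ELM → BRV → VLY: 2+2+9 = 13
The minimum is $13 via KEW → ELM → BRV → VLY.
So from KEW the first move is to ELM.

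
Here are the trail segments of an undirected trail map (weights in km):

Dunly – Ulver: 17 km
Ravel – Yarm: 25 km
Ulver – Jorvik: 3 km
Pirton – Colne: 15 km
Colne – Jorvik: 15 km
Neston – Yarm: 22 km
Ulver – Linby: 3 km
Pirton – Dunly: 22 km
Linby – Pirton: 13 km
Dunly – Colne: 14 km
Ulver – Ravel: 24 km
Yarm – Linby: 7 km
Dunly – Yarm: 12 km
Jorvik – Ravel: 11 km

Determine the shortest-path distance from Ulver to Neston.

Enumerating some paths:
Ulver - Dunly - Yarm - Neston: 17+12+22 = 51
Ulver - Linby - Yarm - Neston: 3+7+22 = 32
Ulver - Jorvik - Ravel - Yarm - Neston: 3+11+25+22 = 61
Ulver - Jorvik - Colne - Dunly - Yarm - Neston: 3+15+14+12+22 = 66
The minimum is 32 km via Ulver - Linby - Yarm - Neston.

32 km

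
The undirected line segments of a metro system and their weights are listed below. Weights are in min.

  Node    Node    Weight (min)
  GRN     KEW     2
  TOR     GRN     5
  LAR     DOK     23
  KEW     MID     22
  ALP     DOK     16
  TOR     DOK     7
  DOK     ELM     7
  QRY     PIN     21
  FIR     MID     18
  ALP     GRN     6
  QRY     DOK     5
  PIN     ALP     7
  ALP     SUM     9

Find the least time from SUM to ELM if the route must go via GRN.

Best SUM to GRN: SUM → ALP → GRN costing 15
Best GRN to ELM: GRN → TOR → DOK → ELM costing 19
Total via GRN: 15 + 19 = 34 min.

34 min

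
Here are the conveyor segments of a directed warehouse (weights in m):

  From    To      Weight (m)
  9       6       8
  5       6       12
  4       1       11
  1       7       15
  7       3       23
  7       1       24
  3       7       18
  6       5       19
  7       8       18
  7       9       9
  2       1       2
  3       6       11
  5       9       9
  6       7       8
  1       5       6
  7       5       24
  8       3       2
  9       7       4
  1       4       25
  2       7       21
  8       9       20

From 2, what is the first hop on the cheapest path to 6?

1

Candidate routes:
2 → 1 → 5 → 9 → 6: 2+6+9+8 = 25
2 → 1 → 5 → 6: 2+6+12 = 20
2 → 1 → 7 → 9 → 6: 2+15+9+8 = 34
Cheapest is 2 → 1 → 5 → 6 at 20 m.
So from 2 the first move is to 1.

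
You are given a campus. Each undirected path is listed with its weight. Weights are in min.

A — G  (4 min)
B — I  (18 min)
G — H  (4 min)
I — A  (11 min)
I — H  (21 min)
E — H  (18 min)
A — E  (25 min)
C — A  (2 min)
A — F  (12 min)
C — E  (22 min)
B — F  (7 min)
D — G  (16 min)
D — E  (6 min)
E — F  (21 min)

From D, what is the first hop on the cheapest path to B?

E

Compare a few routes:
D → E → C → A → F → B: 6+22+2+12+7 = 49
D → E → F → B: 6+21+7 = 34
D → G → A → F → B: 16+4+12+7 = 39
D → G → A → I → B: 16+4+11+18 = 49
The minimum is 34 min via D → E → F → B.
So from D the first move is to E.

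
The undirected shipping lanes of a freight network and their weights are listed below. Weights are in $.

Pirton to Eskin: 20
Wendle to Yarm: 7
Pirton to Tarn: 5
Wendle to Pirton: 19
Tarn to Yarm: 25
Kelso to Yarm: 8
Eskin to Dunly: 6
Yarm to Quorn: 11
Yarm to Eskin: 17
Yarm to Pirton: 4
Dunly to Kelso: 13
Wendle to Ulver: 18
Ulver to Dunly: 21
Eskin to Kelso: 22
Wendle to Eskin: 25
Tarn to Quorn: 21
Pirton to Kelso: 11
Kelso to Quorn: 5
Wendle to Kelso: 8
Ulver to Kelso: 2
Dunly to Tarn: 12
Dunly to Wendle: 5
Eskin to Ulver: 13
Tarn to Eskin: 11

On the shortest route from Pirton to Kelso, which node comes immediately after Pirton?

Kelso

Compare a few routes:
Pirton–Yarm–Kelso: 4+8 = 12
Pirton–Kelso: 11 = 11
Cheapest is Pirton–Kelso at $11.
So from Pirton the first move is to Kelso.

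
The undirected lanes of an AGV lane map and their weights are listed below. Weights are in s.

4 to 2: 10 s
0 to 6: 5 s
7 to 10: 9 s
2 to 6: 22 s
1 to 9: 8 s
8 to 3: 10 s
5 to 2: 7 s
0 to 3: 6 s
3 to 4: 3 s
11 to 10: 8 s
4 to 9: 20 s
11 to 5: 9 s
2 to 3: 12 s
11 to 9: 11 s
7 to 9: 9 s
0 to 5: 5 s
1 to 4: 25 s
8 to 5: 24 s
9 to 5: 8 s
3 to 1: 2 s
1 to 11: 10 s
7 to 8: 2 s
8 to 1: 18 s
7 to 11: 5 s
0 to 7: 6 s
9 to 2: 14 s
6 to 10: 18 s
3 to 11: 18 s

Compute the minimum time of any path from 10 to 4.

Candidate routes:
10–11–7–0–3–4: 8+5+6+6+3 = 28
10–7–8–3–4: 9+2+10+3 = 24
10–11–1–3–4: 8+10+2+3 = 23
10–7–0–3–4: 9+6+6+3 = 24
The minimum is 23 s via 10–11–1–3–4.

23 s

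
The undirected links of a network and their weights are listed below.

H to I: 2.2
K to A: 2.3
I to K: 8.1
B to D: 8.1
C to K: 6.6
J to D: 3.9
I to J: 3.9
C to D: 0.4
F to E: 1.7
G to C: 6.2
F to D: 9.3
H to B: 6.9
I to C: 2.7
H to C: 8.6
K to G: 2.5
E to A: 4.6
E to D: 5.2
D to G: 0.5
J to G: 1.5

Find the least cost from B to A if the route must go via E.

17.9

Best B to E: B → D → E costing 13.3
Shortest E→A: E → A = 4.6
Total via E: 13.3 + 4.6 = 17.9.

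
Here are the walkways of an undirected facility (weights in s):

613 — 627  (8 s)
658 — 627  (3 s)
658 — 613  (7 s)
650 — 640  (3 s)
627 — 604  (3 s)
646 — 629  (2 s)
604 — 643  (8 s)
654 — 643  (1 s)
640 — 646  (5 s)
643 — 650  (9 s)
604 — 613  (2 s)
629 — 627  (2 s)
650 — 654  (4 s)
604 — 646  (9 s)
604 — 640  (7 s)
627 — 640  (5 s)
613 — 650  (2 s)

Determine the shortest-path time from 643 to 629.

13 s

Compare a few routes:
643–604–627–629: 8+3+2 = 13
643–654–650–613–604–627–629: 1+4+2+2+3+2 = 14
643–654–650–640–646–629: 1+4+3+5+2 = 15
643–654–650–640–627–629: 1+4+3+5+2 = 15
The minimum is 13 s via 643–604–627–629.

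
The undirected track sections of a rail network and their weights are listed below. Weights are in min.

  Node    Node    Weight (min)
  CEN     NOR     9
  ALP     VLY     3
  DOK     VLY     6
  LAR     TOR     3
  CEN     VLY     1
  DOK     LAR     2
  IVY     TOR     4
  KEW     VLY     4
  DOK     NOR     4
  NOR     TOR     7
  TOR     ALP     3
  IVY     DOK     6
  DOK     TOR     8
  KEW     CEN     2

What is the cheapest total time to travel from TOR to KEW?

9 min

Compare a few routes:
TOR–ALP–VLY–KEW: 3+3+4 = 10
TOR–ALP–VLY–CEN–KEW: 3+3+1+2 = 9
The minimum is 9 min via TOR–ALP–VLY–CEN–KEW.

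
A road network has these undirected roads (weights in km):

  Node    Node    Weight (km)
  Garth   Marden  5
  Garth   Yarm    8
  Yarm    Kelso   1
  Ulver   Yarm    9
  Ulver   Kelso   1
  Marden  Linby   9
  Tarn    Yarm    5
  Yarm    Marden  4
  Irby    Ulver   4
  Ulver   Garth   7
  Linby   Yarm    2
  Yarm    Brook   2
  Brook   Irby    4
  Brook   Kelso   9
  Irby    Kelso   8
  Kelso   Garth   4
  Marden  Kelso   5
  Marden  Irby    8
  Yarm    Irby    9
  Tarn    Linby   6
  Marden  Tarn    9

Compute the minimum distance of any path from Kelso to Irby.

5 km

Settle nodes by increasing distance from Kelso:
Kelso: 0
Yarm: 1  (via Kelso)
Ulver: 1  (via Kelso)
Linby: 3  (via Yarm)
Brook: 3  (via Yarm)
Garth: 4  (via Kelso)
Irby: 5  (via Ulver)
Shortest route: Kelso → Ulver → Irby = 5 km.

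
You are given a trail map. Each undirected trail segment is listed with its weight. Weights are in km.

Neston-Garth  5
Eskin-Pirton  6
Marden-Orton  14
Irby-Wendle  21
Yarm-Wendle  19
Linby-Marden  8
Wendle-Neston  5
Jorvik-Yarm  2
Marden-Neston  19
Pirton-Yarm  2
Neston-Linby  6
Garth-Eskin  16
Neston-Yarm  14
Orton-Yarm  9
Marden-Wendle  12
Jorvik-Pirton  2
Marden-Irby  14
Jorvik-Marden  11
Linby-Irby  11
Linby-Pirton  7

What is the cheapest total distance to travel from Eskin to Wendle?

Candidate routes:
Eskin → Pirton → Linby → Neston → Wendle: 6+7+6+5 = 24
Eskin → Garth → Neston → Wendle: 16+5+5 = 26
The minimum is 24 km via Eskin → Pirton → Linby → Neston → Wendle.

24 km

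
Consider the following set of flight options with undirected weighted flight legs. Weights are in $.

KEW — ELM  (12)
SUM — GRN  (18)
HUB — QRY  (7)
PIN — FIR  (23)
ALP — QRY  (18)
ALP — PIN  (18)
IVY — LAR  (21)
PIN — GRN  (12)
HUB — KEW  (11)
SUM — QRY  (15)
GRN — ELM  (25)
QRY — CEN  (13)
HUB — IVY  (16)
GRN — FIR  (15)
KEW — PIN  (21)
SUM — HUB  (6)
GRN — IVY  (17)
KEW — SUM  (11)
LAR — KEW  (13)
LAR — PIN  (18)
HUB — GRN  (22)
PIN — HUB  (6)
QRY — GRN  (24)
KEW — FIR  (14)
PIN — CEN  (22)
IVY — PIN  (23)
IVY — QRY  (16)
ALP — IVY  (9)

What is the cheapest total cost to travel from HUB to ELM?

Shortest distances from HUB:
HUB: 0
SUM: 6  (via HUB)
PIN: 6  (via HUB)
QRY: 7  (via HUB)
KEW: 11  (via HUB)
IVY: 16  (via HUB)
GRN: 18  (via PIN)
CEN: 20  (via QRY)
ELM: 23  (via KEW)
Shortest route: HUB → KEW → ELM = $23.

$23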